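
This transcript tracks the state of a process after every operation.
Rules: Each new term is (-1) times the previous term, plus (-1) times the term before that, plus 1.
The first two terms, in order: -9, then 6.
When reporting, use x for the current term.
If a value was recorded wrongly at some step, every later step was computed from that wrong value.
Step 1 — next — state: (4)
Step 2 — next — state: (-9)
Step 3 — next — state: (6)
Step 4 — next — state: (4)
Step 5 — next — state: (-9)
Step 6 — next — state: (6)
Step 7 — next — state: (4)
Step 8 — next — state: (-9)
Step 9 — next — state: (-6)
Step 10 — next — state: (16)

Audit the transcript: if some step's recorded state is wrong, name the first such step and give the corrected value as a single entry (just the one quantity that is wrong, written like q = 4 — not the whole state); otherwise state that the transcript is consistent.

1. x = -1*(6) + (-1)*(-9) + (1) = 4 (exactly as logged)
2. x = -1*(4) + (-1)*(6) + (1) = -9 (exactly as logged)
3. x = -1*(-9) + (-1)*(4) + (1) = 6 (agrees with the transcript)
4. x = -1*(6) + (-1)*(-9) + (1) = 4 (in agreement)
5. x = -1*(4) + (-1)*(6) + (1) = -9 (consistent with the transcript)
6. x = -1*(-9) + (-1)*(4) + (1) = 6 (agrees with the transcript)
7. x = -1*(6) + (-1)*(-9) + (1) = 4 (checks out)
8. x = -1*(4) + (-1)*(6) + (1) = -9 (in agreement)
9. x = -1*(-9) + (-1)*(4) + (1) = 6 (the transcript disagrees here)
That makes step 9 the first incorrect line — x = 6 is what it should show.

step 9, x = 6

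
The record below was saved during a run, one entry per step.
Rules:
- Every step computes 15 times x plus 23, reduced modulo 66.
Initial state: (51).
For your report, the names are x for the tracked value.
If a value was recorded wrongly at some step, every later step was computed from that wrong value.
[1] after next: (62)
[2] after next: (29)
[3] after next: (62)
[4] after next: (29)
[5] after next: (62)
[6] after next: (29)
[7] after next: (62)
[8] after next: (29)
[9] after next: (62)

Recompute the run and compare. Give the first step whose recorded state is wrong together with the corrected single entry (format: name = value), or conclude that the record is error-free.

Recomputing the run from the initial state:
step 1: x = 62
step 2: x = 29
step 3: x = 62
step 4: x = 29
step 5: x = 62
step 6: x = 29
step 7: x = 62
step 8: x = 29
step 9: x = 62
This matches the record at every step.

no error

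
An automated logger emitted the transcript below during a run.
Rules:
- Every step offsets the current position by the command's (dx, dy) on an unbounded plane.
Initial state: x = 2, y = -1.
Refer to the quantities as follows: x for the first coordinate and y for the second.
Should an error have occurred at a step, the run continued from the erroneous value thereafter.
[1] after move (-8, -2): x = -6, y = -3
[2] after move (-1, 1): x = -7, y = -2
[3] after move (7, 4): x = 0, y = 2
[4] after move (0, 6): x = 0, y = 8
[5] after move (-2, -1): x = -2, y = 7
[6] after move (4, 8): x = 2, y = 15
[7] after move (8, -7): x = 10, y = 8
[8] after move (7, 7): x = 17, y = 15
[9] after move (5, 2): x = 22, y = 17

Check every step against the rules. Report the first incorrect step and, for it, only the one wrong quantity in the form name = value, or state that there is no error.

Recomputing the run from the initial state:
step 1: x = -6, y = -3
step 2: x = -7, y = -2
step 3: x = 0, y = 2
step 4: x = 0, y = 8
step 5: x = -2, y = 7
step 6: x = 2, y = 15
step 7: x = 10, y = 8
step 8: x = 17, y = 15
step 9: x = 22, y = 17
This matches the transcript at every step.

no error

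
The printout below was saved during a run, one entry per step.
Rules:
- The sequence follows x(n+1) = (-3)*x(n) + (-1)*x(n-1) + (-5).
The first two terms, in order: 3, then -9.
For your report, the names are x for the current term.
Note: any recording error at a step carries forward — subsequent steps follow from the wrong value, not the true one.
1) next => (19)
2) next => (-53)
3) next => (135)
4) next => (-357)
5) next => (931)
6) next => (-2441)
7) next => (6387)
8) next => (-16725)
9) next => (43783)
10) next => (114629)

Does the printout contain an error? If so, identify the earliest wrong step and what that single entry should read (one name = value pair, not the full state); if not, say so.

step 10, x = -114629

step 1: x = -3*(-9) + (-1)*(3) + (-5) = 19 -> confirmed correct
step 2: x = -3*(19) + (-1)*(-9) + (-5) = -53 -> checks out
step 3: x = -3*(-53) + (-1)*(19) + (-5) = 135 -> checks out
step 4: x = -3*(135) + (-1)*(-53) + (-5) = -357 -> exactly as logged
step 5: x = -3*(-357) + (-1)*(135) + (-5) = 931 -> same as recorded
step 6: x = -3*(931) + (-1)*(-357) + (-5) = -2441 -> in agreement
step 7: x = -3*(-2441) + (-1)*(931) + (-5) = 6387 -> exactly as logged
step 8: x = -3*(6387) + (-1)*(-2441) + (-5) = -16725 -> agrees with the printout
step 9: x = -3*(-16725) + (-1)*(6387) + (-5) = 43783 -> in agreement
step 10: x = -3*(43783) + (-1)*(-16725) + (-5) = -114629 -> not what was recorded
So the first discrepancy is step 10, where the right value is x = -114629.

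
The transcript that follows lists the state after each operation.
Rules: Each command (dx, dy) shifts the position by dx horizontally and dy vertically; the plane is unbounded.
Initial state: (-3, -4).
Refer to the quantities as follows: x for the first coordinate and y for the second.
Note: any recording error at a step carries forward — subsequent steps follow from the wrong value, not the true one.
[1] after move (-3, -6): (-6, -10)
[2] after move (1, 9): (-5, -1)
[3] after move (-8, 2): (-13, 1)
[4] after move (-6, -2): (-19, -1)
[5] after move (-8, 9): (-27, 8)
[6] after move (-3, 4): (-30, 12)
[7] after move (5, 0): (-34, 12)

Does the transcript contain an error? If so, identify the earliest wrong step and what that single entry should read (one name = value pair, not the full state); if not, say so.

Step 1: x = -3 + (-3) = -6, y = -4 + (-6) = -10 — in agreement.
Step 2: x = -6 + (1) = -5, y = -10 + (9) = -1 — checks out.
Step 3: x = -5 + (-8) = -13, y = -1 + (2) = 1 — matches.
Step 4: x = -13 + (-6) = -19, y = 1 + (-2) = -1 — agrees with the transcript.
Step 5: x = -19 + (-8) = -27, y = -1 + (9) = 8 — exactly as logged.
Step 6: x = -27 + (-3) = -30, y = 8 + (4) = 12 — agrees with the transcript.
Step 7: x = -30 + (5) = -25, y = 12 + (0) = 12 — the transcript disagrees here.
The audit stops at step 7: the recorded entry is wrong and should be x = -25.

step 7, x = -25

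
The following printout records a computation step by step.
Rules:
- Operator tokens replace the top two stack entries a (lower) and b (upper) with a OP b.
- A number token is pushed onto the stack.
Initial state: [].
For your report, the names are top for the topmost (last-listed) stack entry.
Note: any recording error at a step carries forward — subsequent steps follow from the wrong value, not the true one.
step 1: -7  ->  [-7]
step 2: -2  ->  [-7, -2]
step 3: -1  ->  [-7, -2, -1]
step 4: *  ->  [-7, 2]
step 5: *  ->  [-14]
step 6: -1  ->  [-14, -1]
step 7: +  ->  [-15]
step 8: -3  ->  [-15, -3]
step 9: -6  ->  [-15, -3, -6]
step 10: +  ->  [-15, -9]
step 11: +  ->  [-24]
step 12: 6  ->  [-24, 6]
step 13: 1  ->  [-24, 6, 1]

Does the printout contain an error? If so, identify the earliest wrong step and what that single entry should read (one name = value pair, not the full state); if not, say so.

no error

Recomputing the run from the initial state:
step 1: [-7]
step 2: [-7, -2]
step 3: [-7, -2, -1]
step 4: [-7, 2]
step 5: [-14]
step 6: [-14, -1]
step 7: [-15]
step 8: [-15, -3]
step 9: [-15, -3, -6]
step 10: [-15, -9]
step 11: [-24]
step 12: [-24, 6]
step 13: [-24, 6, 1]
This matches the printout at every step.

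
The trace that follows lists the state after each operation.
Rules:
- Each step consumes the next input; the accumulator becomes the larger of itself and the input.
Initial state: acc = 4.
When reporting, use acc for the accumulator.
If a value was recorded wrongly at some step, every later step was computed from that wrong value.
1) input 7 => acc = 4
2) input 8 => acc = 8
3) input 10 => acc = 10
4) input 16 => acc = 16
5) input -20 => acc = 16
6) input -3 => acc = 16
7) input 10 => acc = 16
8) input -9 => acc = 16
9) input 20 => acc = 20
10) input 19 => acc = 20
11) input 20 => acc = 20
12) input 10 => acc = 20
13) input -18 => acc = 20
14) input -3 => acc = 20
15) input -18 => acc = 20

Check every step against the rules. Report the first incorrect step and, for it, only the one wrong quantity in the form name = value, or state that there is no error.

Recomputing the run from the initial state:
step 1: acc = 7
step 2: acc = 8
step 3: acc = 10
step 4: acc = 16
step 5: acc = 16
step 6: acc = 16
step 7: acc = 16
step 8: acc = 16
step 9: acc = 20
step 10: acc = 20
step 11: acc = 20
step 12: acc = 20
step 13: acc = 20
step 14: acc = 20
step 15: acc = 20
The first disagreement with the trace is at step 1, where the value should be acc = 7.

step 1, acc = 7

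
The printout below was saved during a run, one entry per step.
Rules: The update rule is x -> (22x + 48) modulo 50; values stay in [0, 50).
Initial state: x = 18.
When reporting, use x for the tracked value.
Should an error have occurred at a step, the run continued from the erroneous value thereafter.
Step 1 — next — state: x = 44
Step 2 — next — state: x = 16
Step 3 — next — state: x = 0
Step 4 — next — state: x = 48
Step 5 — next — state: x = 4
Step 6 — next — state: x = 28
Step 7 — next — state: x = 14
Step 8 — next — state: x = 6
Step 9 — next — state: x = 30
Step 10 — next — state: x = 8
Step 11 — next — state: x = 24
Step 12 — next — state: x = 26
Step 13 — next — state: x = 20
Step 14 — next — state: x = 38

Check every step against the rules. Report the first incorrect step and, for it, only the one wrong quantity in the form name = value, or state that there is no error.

step 1: x = (22*18 + 48) mod 50 = 44 -> checks out
step 2: x = (22*44 + 48) mod 50 = 16 -> agrees with the printout
step 3: x = (22*16 + 48) mod 50 = 0 -> in agreement
step 4: x = (22*0 + 48) mod 50 = 48 -> exactly as logged
step 5: x = (22*48 + 48) mod 50 = 4 -> consistent with the printout
step 6: x = (22*4 + 48) mod 50 = 36 -> this is not what the printout shows
So the first discrepancy is step 6, where the right value is x = 36.

step 6, x = 36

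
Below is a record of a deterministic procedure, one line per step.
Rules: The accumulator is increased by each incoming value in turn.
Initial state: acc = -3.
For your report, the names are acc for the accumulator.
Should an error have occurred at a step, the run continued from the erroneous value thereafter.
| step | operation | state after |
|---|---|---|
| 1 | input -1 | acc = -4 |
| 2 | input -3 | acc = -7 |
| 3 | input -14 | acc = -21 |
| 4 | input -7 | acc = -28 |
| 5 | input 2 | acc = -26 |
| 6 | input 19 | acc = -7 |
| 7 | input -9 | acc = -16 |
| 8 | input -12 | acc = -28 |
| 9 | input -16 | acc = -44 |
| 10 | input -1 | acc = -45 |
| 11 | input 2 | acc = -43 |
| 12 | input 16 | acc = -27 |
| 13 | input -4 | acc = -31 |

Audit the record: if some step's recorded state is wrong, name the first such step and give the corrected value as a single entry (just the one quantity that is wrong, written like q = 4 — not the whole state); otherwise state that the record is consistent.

no error

Step 1: acc = -3 + -1 = -4 — no discrepancy.
Step 2: acc = -4 + -3 = -7 — confirmed correct.
Step 3: acc = -7 + -14 = -21 — confirmed correct.
Step 4: acc = -21 + -7 = -28 — matches.
Step 5: acc = -28 + 2 = -26 — exactly as logged.
Step 6: acc = -26 + 19 = -7 — same as recorded.
Step 7: acc = -7 + -9 = -16 — same as recorded.
Step 8: acc = -16 + -12 = -28 — matches.
Step 9: acc = -28 + -16 = -44 — no discrepancy.
Step 10: acc = -44 + -1 = -45 — verified.
Step 11: acc = -45 + 2 = -43 — agrees with the record.
Step 12: acc = -43 + 16 = -27 — agrees with the record.
Step 13: acc = -27 + -4 = -31 — agrees with the record.
No step deviates from the rules.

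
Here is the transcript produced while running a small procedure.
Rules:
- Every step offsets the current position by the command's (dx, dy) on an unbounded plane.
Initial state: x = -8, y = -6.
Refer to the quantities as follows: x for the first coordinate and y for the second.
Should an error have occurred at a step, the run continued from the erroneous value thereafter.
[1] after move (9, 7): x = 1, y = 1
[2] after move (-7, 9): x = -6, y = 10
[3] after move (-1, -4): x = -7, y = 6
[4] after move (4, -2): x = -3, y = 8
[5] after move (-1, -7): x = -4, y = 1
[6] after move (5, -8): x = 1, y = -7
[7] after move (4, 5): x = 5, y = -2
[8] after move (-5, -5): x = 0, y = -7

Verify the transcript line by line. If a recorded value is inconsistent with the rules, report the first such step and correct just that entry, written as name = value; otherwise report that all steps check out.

Recomputing the run from the initial state:
step 1: x = 1, y = 1
step 2: x = -6, y = 10
step 3: x = -7, y = 6
step 4: x = -3, y = 4
step 5: x = -4, y = -3
step 6: x = 1, y = -11
step 7: x = 5, y = -6
step 8: x = 0, y = -11
The first disagreement with the transcript is at step 4, where the value should be y = 4.

step 4, y = 4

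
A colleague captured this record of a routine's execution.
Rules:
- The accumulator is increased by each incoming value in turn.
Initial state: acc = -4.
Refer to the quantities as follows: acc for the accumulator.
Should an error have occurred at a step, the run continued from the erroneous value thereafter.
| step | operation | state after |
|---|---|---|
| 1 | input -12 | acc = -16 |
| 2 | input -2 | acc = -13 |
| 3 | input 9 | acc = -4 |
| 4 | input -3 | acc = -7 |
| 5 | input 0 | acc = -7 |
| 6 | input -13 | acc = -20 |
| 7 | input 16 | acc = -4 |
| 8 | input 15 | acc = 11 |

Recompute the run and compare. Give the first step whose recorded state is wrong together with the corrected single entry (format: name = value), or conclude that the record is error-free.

Recomputing the run from the initial state:
step 1: acc = -16
step 2: acc = -18
step 3: acc = -9
step 4: acc = -12
step 5: acc = -12
step 6: acc = -25
step 7: acc = -9
step 8: acc = 6
The first disagreement with the record is at step 2, where the value should be acc = -18.

step 2, acc = -18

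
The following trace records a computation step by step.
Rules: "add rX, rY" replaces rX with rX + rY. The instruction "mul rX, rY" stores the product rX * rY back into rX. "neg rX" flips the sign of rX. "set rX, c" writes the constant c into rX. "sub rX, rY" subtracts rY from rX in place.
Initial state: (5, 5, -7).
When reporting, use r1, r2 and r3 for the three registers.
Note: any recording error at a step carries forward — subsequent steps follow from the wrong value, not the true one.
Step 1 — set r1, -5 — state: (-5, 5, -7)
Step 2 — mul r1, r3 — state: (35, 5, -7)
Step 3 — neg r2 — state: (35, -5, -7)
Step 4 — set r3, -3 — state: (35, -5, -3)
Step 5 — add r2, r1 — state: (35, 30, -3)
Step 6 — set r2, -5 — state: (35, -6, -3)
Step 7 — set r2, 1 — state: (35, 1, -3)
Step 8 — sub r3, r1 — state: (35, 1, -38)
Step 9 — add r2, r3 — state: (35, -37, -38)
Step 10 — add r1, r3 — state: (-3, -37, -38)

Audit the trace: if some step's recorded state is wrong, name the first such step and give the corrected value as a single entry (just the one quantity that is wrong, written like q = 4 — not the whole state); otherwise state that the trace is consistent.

step 6, r2 = -5

step 1: r1 = -5 -> confirmed correct
step 2: r1 = -5 * -7 = 35 -> checks out
step 3: r2 = -(5) = -5 -> checks out
step 4: r3 = -3 -> exactly as logged
step 5: r2 = -5 + 35 = 30 -> in agreement
step 6: r2 = -5 -> not what was recorded
So the first discrepancy is step 6, where the right value is r2 = -5.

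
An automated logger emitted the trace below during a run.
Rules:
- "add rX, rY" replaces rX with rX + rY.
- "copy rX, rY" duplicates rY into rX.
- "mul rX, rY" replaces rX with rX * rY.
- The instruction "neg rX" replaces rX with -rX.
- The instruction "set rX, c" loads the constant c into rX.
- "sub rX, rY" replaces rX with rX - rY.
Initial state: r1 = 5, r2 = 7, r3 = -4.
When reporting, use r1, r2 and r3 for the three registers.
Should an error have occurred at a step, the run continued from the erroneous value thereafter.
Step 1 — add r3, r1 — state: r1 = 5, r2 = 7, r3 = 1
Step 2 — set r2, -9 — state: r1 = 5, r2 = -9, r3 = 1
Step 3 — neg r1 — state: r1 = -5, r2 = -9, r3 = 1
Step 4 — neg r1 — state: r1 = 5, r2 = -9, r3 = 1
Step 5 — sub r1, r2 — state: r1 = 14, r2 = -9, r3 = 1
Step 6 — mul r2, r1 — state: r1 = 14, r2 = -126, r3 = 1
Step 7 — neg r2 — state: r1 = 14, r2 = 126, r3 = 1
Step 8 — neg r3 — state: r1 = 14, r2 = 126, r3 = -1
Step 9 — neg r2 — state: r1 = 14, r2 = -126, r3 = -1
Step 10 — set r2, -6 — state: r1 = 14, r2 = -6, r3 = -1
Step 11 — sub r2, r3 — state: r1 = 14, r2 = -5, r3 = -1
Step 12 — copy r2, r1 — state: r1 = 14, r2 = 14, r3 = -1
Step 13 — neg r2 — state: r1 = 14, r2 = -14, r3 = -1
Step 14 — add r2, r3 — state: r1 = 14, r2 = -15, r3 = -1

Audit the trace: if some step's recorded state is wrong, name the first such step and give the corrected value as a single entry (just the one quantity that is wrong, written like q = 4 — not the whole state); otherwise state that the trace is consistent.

no error

Step 1: r3 = -4 + 5 = 1 — checks out.
Step 2: r2 = -9 — consistent with the trace.
Step 3: r1 = -(5) = -5 — agrees with the trace.
Step 4: r1 = -(-5) = 5 — consistent with the trace.
Step 5: r1 = 5 - -9 = 14 — matches.
Step 6: r2 = -9 * 14 = -126 — agrees with the trace.
Step 7: r2 = -(-126) = 126 — same as recorded.
Step 8: r3 = -(1) = -1 — agrees with the trace.
Step 9: r2 = -(126) = -126 — no discrepancy.
Step 10: r2 = -6 — matches.
Step 11: r2 = -6 - -1 = -5 — no discrepancy.
Step 12: r2 = 14 — in agreement.
Step 13: r2 = -(14) = -14 — agrees with the trace.
Step 14: r2 = -14 + -1 = -15 — verified.
The recomputation confirms every line.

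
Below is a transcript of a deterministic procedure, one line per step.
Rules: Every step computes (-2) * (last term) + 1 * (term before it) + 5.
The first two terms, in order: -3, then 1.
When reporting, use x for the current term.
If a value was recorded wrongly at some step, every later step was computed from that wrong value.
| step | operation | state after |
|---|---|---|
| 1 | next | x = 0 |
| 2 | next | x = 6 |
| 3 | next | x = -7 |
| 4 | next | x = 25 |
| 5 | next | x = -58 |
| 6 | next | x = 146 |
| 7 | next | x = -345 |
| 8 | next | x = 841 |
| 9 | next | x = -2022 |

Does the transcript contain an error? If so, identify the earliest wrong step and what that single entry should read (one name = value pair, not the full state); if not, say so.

step 5, x = -52

step 1: x = -2*(1) + (1)*(-3) + (5) = 0 -> same as recorded
step 2: x = -2*(0) + (1)*(1) + (5) = 6 -> consistent with the transcript
step 3: x = -2*(6) + (1)*(0) + (5) = -7 -> matches
step 4: x = -2*(-7) + (1)*(6) + (5) = 25 -> exactly as logged
step 5: x = -2*(25) + (1)*(-7) + (5) = -52 -> first mismatch against the transcript
First incorrect step: 5; the correct value is x = -52.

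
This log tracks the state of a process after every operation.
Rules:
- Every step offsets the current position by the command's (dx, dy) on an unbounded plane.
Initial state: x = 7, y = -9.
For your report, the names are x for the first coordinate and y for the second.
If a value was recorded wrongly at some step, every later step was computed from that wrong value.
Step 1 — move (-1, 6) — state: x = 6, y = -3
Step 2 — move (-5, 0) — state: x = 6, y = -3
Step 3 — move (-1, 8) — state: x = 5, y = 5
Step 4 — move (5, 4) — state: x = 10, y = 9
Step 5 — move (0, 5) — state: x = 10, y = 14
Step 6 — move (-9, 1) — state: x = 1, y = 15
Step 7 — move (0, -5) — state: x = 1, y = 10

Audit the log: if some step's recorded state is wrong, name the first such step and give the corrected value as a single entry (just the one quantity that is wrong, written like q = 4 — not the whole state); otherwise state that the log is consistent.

Recomputing the run from the initial state:
step 1: x = 6, y = -3
step 2: x = 1, y = -3
step 3: x = 0, y = 5
step 4: x = 5, y = 9
step 5: x = 5, y = 14
step 6: x = -4, y = 15
step 7: x = -4, y = 10
The first disagreement with the log is at step 2, where the value should be x = 1.

step 2, x = 1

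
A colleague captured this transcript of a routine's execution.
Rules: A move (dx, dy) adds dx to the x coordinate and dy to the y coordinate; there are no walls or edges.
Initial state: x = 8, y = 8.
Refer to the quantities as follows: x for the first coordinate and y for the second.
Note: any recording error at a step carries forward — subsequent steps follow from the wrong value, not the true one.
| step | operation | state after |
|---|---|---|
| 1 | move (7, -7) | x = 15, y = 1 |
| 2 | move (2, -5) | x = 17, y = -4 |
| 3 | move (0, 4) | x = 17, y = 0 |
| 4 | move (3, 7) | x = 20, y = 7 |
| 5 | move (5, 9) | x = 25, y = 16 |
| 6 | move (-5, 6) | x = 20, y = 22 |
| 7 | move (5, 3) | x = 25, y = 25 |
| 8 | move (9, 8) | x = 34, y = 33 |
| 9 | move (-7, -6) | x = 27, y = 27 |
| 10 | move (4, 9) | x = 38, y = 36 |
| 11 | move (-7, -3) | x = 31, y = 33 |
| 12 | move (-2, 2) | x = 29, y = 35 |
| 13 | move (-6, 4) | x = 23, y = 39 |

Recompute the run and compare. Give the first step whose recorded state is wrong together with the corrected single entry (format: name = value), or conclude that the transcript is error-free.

Recomputing the run from the initial state:
step 1: x = 15, y = 1
step 2: x = 17, y = -4
step 3: x = 17, y = 0
step 4: x = 20, y = 7
step 5: x = 25, y = 16
step 6: x = 20, y = 22
step 7: x = 25, y = 25
step 8: x = 34, y = 33
step 9: x = 27, y = 27
step 10: x = 31, y = 36
step 11: x = 24, y = 33
step 12: x = 22, y = 35
step 13: x = 16, y = 39
The first disagreement with the transcript is at step 10, where the value should be x = 31.

step 10, x = 31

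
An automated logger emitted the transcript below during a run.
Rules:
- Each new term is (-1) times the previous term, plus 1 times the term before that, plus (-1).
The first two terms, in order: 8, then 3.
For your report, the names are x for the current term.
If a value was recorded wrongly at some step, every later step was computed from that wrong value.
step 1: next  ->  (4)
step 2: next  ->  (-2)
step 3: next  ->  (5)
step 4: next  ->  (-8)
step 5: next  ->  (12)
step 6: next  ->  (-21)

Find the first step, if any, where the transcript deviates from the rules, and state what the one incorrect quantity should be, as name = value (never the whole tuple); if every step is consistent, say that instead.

no error

Recomputing the run from the initial state:
step 1: x = 4
step 2: x = -2
step 3: x = 5
step 4: x = -8
step 5: x = 12
step 6: x = -21
This matches the transcript at every step.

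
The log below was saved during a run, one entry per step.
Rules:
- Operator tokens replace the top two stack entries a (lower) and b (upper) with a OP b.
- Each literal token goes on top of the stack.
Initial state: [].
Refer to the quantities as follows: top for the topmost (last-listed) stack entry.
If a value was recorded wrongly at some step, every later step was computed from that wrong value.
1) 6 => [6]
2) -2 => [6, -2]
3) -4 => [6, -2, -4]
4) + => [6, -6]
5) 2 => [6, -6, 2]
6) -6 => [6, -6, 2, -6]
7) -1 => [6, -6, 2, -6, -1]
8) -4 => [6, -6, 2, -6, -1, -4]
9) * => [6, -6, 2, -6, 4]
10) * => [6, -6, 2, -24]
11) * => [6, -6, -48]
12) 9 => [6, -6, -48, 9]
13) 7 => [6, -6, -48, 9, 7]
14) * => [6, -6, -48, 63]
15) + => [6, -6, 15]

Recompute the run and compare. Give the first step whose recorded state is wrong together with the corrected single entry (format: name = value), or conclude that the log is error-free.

Recomputing the run from the initial state:
step 1: [6]
step 2: [6, -2]
step 3: [6, -2, -4]
step 4: [6, -6]
step 5: [6, -6, 2]
step 6: [6, -6, 2, -6]
step 7: [6, -6, 2, -6, -1]
step 8: [6, -6, 2, -6, -1, -4]
step 9: [6, -6, 2, -6, 4]
step 10: [6, -6, 2, -24]
step 11: [6, -6, -48]
step 12: [6, -6, -48, 9]
step 13: [6, -6, -48, 9, 7]
step 14: [6, -6, -48, 63]
step 15: [6, -6, 15]
This matches the log at every step.

no error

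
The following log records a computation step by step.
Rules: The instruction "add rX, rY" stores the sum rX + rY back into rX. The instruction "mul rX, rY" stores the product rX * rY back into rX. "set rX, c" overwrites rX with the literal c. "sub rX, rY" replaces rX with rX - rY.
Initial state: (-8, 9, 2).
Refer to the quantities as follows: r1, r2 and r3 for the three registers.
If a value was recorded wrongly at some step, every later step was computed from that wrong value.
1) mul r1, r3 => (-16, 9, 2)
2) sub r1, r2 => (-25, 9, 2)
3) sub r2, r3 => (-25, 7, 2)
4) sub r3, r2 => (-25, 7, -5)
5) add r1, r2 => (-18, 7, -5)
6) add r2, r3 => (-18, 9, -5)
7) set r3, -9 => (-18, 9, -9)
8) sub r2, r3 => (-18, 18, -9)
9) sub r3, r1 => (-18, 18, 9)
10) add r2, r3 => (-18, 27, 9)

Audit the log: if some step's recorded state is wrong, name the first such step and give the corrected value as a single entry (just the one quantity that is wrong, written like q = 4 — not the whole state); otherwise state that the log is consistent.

Recomputing the run from the initial state:
step 1: r1 = -16, r2 = 9, r3 = 2
step 2: r1 = -25, r2 = 9, r3 = 2
step 3: r1 = -25, r2 = 7, r3 = 2
step 4: r1 = -25, r2 = 7, r3 = -5
step 5: r1 = -18, r2 = 7, r3 = -5
step 6: r1 = -18, r2 = 2, r3 = -5
step 7: r1 = -18, r2 = 2, r3 = -9
step 8: r1 = -18, r2 = 11, r3 = -9
step 9: r1 = -18, r2 = 11, r3 = 9
step 10: r1 = -18, r2 = 20, r3 = 9
The first disagreement with the log is at step 6, where the value should be r2 = 2.

step 6, r2 = 2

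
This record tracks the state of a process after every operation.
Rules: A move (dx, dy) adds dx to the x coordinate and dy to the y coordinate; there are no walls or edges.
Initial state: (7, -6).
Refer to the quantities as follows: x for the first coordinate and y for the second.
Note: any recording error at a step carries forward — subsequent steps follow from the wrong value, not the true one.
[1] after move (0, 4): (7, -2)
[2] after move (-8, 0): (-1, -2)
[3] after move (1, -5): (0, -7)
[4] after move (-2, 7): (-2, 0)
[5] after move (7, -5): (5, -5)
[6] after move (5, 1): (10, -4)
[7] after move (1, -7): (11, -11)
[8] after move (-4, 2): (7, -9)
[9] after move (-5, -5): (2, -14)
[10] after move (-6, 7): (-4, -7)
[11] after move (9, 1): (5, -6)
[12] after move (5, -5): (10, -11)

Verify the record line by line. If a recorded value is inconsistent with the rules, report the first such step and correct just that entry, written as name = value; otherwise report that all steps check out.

no error

Step 1: x = 7 + (0) = 7, y = -6 + (4) = -2 — matches.
Step 2: x = 7 + (-8) = -1, y = -2 + (0) = -2 — no discrepancy.
Step 3: x = -1 + (1) = 0, y = -2 + (-5) = -7 — no discrepancy.
Step 4: x = 0 + (-2) = -2, y = -7 + (7) = 0 — exactly as logged.
Step 5: x = -2 + (7) = 5, y = 0 + (-5) = -5 — in agreement.
Step 6: x = 5 + (5) = 10, y = -5 + (1) = -4 — same as recorded.
Step 7: x = 10 + (1) = 11, y = -4 + (-7) = -11 — agrees with the record.
Step 8: x = 11 + (-4) = 7, y = -11 + (2) = -9 — in agreement.
Step 9: x = 7 + (-5) = 2, y = -9 + (-5) = -14 — confirmed correct.
Step 10: x = 2 + (-6) = -4, y = -14 + (7) = -7 — confirmed correct.
Step 11: x = -4 + (9) = 5, y = -7 + (1) = -6 — consistent with the record.
Step 12: x = 5 + (5) = 10, y = -6 + (-5) = -11 — confirmed correct.
Nothing is out of place; the run is error-free.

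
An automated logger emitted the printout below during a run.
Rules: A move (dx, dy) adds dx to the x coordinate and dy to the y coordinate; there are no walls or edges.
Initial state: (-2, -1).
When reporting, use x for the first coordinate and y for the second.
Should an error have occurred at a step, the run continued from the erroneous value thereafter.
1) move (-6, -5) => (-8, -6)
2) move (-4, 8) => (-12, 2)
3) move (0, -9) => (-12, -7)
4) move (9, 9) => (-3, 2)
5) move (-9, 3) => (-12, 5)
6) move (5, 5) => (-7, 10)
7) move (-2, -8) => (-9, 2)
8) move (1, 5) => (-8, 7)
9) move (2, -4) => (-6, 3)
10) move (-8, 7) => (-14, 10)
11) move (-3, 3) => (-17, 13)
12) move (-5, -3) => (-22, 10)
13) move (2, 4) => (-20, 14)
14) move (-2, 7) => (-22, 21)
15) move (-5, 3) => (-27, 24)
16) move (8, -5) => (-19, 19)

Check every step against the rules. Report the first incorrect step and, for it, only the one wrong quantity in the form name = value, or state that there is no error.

Recomputing the run from the initial state:
step 1: x = -8, y = -6
step 2: x = -12, y = 2
step 3: x = -12, y = -7
step 4: x = -3, y = 2
step 5: x = -12, y = 5
step 6: x = -7, y = 10
step 7: x = -9, y = 2
step 8: x = -8, y = 7
step 9: x = -6, y = 3
step 10: x = -14, y = 10
step 11: x = -17, y = 13
step 12: x = -22, y = 10
step 13: x = -20, y = 14
step 14: x = -22, y = 21
step 15: x = -27, y = 24
step 16: x = -19, y = 19
This matches the printout at every step.

no error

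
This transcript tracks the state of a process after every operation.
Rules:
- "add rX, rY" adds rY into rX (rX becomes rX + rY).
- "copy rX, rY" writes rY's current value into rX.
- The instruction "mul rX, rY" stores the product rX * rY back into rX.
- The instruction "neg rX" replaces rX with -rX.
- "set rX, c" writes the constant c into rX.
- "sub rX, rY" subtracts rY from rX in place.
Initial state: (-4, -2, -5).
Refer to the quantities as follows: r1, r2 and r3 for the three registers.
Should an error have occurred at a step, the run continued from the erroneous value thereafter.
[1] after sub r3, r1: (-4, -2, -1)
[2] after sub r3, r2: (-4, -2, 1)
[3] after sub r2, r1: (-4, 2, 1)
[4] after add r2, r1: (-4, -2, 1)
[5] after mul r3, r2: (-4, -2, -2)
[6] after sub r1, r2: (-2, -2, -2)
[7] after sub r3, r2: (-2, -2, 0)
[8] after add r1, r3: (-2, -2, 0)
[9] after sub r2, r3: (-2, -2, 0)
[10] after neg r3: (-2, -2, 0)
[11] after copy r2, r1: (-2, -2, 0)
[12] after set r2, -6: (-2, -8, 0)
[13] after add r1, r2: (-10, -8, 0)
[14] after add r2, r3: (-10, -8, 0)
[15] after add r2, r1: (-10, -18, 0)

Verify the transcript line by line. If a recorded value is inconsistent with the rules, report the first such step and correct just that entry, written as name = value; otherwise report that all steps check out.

step 1: r3 = -5 - -4 = -1 -> verified
step 2: r3 = -1 - -2 = 1 -> verified
step 3: r2 = -2 - -4 = 2 -> verified
step 4: r2 = 2 + -4 = -2 -> consistent with the transcript
step 5: r3 = 1 * -2 = -2 -> same as recorded
step 6: r1 = -4 - -2 = -2 -> same as recorded
step 7: r3 = -2 - -2 = 0 -> checks out
step 8: r1 = -2 + 0 = -2 -> matches
step 9: r2 = -2 - 0 = -2 -> agrees with the transcript
step 10: r3 = -(0) = 0 -> consistent with the transcript
step 11: r2 = -2 -> matches
step 12: r2 = -6 -> the entry is off here
Step 12 is the first one off; corrected, r2 = -6.

step 12, r2 = -6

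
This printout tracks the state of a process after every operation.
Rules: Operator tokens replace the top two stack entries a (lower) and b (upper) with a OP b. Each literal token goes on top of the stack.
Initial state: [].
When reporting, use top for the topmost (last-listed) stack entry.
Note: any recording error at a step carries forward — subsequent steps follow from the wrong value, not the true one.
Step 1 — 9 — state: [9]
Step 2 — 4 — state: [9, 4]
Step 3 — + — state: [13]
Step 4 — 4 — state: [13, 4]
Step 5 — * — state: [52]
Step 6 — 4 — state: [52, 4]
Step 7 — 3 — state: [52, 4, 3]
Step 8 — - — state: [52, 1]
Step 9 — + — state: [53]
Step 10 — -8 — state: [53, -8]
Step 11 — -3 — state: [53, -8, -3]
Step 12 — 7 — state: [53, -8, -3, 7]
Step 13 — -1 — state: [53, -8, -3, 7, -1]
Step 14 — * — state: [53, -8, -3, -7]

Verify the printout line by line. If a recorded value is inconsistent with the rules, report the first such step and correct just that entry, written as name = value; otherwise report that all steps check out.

no error

step 1: push 9: top = 9 -> no discrepancy
step 2: push 4: top = 4 -> in agreement
step 3: 9 + 4 = 13 -> agrees with the printout
step 4: push 4: top = 4 -> consistent with the printout
step 5: 13 * 4 = 52 -> exactly as logged
step 6: push 4: top = 4 -> consistent with the printout
step 7: push 3: top = 3 -> in agreement
step 8: 4 - 3 = 1 -> same as recorded
step 9: 52 + 1 = 53 -> agrees with the printout
step 10: push -8: top = -8 -> exactly as logged
step 11: push -3: top = -3 -> exactly as logged
step 12: push 7: top = 7 -> exactly as logged
step 13: push -1: top = -1 -> no discrepancy
step 14: 7 * -1 = -7 -> exactly as logged
Nothing is out of place; the run is error-free.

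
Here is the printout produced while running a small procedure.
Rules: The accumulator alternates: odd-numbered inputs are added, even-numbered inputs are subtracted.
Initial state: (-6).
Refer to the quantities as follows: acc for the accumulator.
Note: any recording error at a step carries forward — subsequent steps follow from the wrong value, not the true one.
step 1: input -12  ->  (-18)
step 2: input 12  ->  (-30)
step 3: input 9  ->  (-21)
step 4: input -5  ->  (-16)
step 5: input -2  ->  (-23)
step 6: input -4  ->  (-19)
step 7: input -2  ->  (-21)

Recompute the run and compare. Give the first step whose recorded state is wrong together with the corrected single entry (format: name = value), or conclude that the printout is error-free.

Step 1: acc = -6 + -12 = -18 — checks out.
Step 2: acc = -18 - 12 = -30 — verified.
Step 3: acc = -30 + 9 = -21 — same as recorded.
Step 4: acc = -21 - -5 = -16 — matches.
Step 5: acc = -16 + -2 = -18 — the entry is off here.
Conclusion: step 5 carries the first error; the entry should be acc = -18.

step 5, acc = -18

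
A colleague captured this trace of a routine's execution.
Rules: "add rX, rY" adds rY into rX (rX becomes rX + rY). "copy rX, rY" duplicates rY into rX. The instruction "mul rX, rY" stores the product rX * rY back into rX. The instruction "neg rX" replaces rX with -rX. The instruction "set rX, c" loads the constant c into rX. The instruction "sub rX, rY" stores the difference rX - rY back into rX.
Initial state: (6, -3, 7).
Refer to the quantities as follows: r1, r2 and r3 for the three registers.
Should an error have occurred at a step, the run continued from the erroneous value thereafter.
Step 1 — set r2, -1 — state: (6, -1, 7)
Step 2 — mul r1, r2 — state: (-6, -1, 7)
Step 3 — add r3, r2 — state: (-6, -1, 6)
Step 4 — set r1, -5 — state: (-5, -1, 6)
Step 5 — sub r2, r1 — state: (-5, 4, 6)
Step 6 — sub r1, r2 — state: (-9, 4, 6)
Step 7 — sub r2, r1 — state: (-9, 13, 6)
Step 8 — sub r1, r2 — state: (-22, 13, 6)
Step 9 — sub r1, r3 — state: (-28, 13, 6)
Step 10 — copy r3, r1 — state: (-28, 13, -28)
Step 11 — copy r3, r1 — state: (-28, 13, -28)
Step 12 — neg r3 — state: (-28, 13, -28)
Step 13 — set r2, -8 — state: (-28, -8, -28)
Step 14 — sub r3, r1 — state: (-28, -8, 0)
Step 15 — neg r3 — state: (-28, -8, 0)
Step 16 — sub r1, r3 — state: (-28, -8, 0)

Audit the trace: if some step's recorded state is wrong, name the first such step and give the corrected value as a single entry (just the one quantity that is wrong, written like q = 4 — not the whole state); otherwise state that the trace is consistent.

Recomputing the run from the initial state:
step 1: r1 = 6, r2 = -1, r3 = 7
step 2: r1 = -6, r2 = -1, r3 = 7
step 3: r1 = -6, r2 = -1, r3 = 6
step 4: r1 = -5, r2 = -1, r3 = 6
step 5: r1 = -5, r2 = 4, r3 = 6
step 6: r1 = -9, r2 = 4, r3 = 6
step 7: r1 = -9, r2 = 13, r3 = 6
step 8: r1 = -22, r2 = 13, r3 = 6
step 9: r1 = -28, r2 = 13, r3 = 6
step 10: r1 = -28, r2 = 13, r3 = -28
step 11: r1 = -28, r2 = 13, r3 = -28
step 12: r1 = -28, r2 = 13, r3 = 28
step 13: r1 = -28, r2 = -8, r3 = 28
step 14: r1 = -28, r2 = -8, r3 = 56
step 15: r1 = -28, r2 = -8, r3 = -56
step 16: r1 = 28, r2 = -8, r3 = -56
The first disagreement with the trace is at step 12, where the value should be r3 = 28.

step 12, r3 = 28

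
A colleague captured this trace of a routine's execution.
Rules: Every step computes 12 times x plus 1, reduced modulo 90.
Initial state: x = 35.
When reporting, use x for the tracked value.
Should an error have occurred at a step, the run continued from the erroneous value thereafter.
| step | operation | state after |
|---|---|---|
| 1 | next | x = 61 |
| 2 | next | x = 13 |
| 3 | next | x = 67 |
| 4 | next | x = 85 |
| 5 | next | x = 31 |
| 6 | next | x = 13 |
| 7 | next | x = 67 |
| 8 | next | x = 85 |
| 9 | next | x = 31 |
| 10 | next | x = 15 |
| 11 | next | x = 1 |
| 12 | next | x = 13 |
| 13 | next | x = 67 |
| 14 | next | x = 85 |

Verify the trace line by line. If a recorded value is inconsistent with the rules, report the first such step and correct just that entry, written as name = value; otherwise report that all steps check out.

Step 1: x = (12*35 + 1) mod 90 = 61 — confirmed correct.
Step 2: x = (12*61 + 1) mod 90 = 13 — matches.
Step 3: x = (12*13 + 1) mod 90 = 67 — matches.
Step 4: x = (12*67 + 1) mod 90 = 85 — confirmed correct.
Step 5: x = (12*85 + 1) mod 90 = 31 — consistent with the trace.
Step 6: x = (12*31 + 1) mod 90 = 13 — confirmed correct.
Step 7: x = (12*13 + 1) mod 90 = 67 — agrees with the trace.
Step 8: x = (12*67 + 1) mod 90 = 85 — same as recorded.
Step 9: x = (12*85 + 1) mod 90 = 31 — consistent with the trace.
Step 10: x = (12*31 + 1) mod 90 = 13 — this is not what the trace shows.
The audit stops at step 10: the recorded entry is wrong and should be x = 13.

step 10, x = 13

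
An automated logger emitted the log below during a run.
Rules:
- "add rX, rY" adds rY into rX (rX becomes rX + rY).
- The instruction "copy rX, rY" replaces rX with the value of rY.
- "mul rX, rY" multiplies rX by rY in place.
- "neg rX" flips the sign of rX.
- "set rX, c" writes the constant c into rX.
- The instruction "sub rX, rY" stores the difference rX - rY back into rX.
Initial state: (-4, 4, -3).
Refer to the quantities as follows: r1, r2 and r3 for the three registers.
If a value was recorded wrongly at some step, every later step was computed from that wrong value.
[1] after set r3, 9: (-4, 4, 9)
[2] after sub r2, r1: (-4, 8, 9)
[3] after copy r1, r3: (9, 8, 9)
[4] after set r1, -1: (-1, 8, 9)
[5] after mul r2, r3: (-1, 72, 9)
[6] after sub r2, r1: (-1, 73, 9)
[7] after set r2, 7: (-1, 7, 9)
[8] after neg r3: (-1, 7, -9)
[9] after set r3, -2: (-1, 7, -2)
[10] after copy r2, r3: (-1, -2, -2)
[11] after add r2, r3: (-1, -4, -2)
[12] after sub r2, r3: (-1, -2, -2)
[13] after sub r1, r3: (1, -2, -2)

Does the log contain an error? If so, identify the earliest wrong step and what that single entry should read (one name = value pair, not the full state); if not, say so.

Step 1: r3 = 9 — exactly as logged.
Step 2: r2 = 4 - -4 = 8 — consistent with the log.
Step 3: r1 = 9 — checks out.
Step 4: r1 = -1 — matches.
Step 5: r2 = 8 * 9 = 72 — same as recorded.
Step 6: r2 = 72 - -1 = 73 — checks out.
Step 7: r2 = 7 — in agreement.
Step 8: r3 = -(9) = -9 — matches.
Step 9: r3 = -2 — checks out.
Step 10: r2 = -2 — agrees with the log.
Step 11: r2 = -2 + -2 = -4 — no discrepancy.
Step 12: r2 = -4 - -2 = -2 — consistent with the log.
Step 13: r1 = -1 - -2 = 1 — checks out.
Nothing is out of place; the run is error-free.

no error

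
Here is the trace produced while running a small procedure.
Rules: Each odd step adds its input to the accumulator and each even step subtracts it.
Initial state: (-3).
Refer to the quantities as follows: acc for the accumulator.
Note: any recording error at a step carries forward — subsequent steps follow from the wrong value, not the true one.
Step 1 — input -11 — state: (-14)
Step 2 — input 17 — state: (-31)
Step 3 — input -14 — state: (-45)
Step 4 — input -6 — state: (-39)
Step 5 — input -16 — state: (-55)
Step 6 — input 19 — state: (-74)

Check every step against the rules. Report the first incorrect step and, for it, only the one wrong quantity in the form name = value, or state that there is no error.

no error

step 1: acc = -3 + -11 = -14 -> in agreement
step 2: acc = -14 - 17 = -31 -> confirmed correct
step 3: acc = -31 + -14 = -45 -> confirmed correct
step 4: acc = -45 - -6 = -39 -> consistent with the trace
step 5: acc = -39 + -16 = -55 -> confirmed correct
step 6: acc = -55 - 19 = -74 -> no discrepancy
The recomputation confirms every line.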